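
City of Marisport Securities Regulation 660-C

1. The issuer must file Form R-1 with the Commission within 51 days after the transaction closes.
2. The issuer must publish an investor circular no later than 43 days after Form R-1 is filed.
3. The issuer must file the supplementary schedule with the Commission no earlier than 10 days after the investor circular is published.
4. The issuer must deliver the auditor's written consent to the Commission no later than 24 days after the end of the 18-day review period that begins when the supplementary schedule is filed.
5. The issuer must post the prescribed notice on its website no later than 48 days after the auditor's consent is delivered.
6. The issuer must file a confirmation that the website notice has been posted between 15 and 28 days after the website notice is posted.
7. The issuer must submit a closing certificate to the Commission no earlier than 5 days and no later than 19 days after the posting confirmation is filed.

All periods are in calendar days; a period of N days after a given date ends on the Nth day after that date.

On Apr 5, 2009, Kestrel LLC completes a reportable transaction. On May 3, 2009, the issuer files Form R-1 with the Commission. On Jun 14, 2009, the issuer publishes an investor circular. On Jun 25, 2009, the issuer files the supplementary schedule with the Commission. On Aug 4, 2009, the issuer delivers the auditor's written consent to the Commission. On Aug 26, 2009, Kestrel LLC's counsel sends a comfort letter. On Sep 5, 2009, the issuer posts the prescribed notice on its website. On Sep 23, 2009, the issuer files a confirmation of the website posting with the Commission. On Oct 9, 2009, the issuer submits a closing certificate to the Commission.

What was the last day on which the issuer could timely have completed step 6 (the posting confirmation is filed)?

Step 6 runs from Sep 5, 2009, when the website notice is posted. The window is 15–28 days after Sep 5, 2009; it closes on Oct 3, 2009.

Oct 3, 2009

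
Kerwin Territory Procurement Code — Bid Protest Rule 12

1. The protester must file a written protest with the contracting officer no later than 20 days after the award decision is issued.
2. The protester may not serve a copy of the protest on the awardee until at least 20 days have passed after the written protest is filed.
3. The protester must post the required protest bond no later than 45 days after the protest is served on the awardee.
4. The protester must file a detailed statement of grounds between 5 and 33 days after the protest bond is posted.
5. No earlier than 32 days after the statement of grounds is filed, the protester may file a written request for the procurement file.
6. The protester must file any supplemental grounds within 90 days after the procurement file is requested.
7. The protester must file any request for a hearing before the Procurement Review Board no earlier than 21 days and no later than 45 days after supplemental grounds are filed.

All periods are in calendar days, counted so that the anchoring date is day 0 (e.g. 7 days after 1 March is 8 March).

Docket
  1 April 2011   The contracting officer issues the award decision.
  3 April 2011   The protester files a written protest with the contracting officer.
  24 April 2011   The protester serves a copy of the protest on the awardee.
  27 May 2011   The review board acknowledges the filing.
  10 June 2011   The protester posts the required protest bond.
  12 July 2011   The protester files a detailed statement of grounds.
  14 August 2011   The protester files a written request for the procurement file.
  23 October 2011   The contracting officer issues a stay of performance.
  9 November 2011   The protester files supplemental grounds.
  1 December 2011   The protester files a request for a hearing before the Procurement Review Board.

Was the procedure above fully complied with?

Step 1 — counting 20 days from 1 April 2011 (when the award decision is issued) gives a deadline of 21 April 2011; done 3 April 2011 — timely.
Step 2 — must wait 20 days from 3 April 2011 (when the written protest is filed), so not before 23 April 2011; 24 April 2011 is on or after that date.
Step 3 — counting 45 days from 24 April 2011 (when the protest is served on the awardee) gives a deadline of 8 June 2011; not done until 10 June 2011, 2 days after the deadline.
That is the first point of non-compliance.

No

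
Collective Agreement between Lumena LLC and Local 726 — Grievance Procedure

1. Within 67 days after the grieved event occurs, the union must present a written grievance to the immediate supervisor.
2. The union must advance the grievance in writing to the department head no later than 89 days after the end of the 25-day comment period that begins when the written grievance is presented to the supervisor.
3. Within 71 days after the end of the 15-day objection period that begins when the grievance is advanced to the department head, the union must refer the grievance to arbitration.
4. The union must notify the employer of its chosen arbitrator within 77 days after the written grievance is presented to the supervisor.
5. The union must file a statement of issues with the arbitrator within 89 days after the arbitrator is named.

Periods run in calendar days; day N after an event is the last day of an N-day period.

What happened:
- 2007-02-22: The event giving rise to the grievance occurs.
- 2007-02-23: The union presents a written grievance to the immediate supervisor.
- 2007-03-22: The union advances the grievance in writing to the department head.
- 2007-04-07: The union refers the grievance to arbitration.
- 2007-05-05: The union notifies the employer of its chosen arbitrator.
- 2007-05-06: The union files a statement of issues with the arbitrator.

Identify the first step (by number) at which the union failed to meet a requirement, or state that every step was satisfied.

(1) due by 2007-02-22 + 67 days = 2007-04-30; 2007-02-23 is within that limit.
(2) due by 2007-03-20 + 89 days = 2007-06-17; 2007-03-22 is within that limit.
(3) due by 2007-04-06 + 71 days = 2007-06-16; 2007-04-07 is within that limit.
(4) due by 2007-02-23 + 77 days = 2007-05-11; 2007-05-05 is within that limit.
(5) due by 2007-05-05 + 89 days = 2007-08-02; 2007-05-06 is within that limit.

None — every step was satisfied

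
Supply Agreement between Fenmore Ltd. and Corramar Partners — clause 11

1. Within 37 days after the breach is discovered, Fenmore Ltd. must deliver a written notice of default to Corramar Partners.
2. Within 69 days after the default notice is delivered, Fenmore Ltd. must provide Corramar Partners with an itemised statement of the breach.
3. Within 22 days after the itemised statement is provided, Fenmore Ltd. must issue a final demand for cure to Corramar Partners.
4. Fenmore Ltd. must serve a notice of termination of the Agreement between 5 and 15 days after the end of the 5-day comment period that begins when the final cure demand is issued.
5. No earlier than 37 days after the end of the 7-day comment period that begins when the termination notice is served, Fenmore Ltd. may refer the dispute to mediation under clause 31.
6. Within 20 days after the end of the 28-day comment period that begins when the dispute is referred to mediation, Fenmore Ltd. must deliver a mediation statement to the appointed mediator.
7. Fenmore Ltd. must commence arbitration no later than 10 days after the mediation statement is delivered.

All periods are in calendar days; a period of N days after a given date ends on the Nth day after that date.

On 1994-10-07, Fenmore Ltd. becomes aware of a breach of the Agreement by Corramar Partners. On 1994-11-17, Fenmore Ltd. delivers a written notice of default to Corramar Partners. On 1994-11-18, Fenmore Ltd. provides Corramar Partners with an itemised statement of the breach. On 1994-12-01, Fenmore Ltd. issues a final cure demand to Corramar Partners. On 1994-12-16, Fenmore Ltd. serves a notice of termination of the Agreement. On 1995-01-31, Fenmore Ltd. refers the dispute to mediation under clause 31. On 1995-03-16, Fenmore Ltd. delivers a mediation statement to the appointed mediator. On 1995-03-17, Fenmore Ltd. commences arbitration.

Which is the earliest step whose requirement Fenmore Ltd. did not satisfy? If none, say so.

(1) due by 1994-10-07 + 37 days = 1994-11-13; done 1994-11-17 — 4 days late.
The procedure was therefore not followed at step 1.

Step 1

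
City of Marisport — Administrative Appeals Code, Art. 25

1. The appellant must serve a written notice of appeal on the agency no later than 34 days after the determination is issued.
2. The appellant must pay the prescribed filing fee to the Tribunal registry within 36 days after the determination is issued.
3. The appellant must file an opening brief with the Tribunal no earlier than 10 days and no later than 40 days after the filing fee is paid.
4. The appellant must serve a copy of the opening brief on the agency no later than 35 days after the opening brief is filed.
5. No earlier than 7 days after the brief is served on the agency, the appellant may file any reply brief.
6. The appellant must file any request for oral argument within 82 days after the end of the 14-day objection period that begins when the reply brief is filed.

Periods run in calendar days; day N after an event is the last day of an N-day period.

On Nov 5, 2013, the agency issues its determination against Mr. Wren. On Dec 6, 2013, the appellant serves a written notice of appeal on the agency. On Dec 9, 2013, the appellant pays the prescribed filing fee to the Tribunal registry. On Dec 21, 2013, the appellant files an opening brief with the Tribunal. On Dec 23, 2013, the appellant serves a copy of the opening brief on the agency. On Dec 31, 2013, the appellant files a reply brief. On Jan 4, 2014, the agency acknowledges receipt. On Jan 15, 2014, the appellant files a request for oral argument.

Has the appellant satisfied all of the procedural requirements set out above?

(1) due by Nov 5, 2013 + 34 days = Dec 9, 2013; Dec 6, 2013 is within that limit.
(2) due by Nov 5, 2013 + 36 days = Dec 11, 2013; completed Dec 9, 2013, before the deadline.
(3) the permitted window runs from Dec 9, 2013 + 10 = Dec 19, 2013 to Dec 9, 2013 + 40 = Jan 18, 2014; done Dec 21, 2013, which is between those dates.
(4) due by Dec 21, 2013 + 35 days = Jan 25, 2014; Dec 23, 2013 is within that limit.
(5) permitted from Dec 23, 2013 + 7 days = Dec 30, 2013 onward; done Dec 31, 2013, after the minimum wait.
(6) due by Jan 14, 2014 + 82 days = Apr 6, 2014; Jan 15, 2014 is within that limit.

Yes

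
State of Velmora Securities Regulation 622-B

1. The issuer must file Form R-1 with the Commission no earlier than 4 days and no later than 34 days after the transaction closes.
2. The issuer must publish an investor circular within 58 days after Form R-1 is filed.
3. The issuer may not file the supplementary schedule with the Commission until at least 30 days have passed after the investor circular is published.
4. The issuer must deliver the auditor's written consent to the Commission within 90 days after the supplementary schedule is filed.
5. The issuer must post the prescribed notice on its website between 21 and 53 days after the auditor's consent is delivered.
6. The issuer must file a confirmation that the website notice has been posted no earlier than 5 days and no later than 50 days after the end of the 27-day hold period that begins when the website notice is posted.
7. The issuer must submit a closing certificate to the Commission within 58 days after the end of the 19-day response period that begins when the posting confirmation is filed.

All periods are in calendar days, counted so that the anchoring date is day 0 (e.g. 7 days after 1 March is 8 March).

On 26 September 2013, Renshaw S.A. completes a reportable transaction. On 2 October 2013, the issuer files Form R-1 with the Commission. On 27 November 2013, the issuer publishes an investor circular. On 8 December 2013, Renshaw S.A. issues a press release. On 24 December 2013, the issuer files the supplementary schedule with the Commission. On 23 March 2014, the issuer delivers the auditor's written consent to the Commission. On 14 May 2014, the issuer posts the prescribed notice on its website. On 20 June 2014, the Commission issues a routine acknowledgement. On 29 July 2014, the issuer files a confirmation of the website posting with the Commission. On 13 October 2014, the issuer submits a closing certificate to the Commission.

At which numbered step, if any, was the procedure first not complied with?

Step 1 — 4 and 34 days from 26 September 2013 (when the transaction closes) are 30 September 2013 and 30 October 2013 respectively; 2 October 2013 falls inside that range.
Step 2 — counting 58 days from 2 October 2013 (when Form R-1 is filed) gives a deadline of 29 November 2013; done 27 November 2013 — timely.
Step 3 — must wait 30 days from 27 November 2013 (when the investor circular is published), so not before 27 December 2013; done 24 December 2013 — 3 days too early.

Step 3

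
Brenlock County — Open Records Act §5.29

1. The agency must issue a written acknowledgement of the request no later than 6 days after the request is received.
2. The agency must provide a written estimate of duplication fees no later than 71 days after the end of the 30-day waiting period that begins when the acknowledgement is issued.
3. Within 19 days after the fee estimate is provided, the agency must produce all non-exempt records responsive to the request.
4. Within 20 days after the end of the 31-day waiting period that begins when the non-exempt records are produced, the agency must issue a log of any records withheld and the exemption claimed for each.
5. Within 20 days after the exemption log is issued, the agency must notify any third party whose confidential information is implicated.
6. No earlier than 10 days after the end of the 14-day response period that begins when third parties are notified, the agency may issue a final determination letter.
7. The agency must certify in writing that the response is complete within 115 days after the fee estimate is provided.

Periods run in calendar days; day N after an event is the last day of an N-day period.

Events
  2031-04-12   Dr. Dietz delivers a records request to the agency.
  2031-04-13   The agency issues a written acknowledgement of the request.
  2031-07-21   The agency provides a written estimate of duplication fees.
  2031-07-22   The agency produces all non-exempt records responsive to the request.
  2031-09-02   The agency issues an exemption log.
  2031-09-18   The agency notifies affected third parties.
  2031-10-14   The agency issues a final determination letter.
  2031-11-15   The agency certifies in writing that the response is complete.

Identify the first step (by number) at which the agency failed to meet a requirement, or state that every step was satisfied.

Step 1: 6 days after 2031-04-12 (when the request is received) is 2031-04-18; completed 2031-04-13, before the deadline.
Step 2: 71 days after 2031-05-13 (end of the 30-day waiting period, which began when the acknowledgement is issued on 2031-04-13) is 2031-07-23; completed 2031-07-21, before the deadline.
Step 3: 19 days after 2031-07-21 (when the fee estimate is provided) is 2031-08-09; 2031-07-22 is within that limit.
Step 4: 20 days after 2031-08-22 (end of the 31-day waiting period, which began when the non-exempt records are produced on 2031-07-22) is 2031-09-11; done 2031-09-02 — timely.
Step 5: 20 days after 2031-09-02 (when the exemption log is issued) is 2031-09-22; 2031-09-18 is within that limit.
Step 6: the earliest permitted date is 10 days after 2031-10-02 (end of the 14-day response period, which began when third parties are notified on 2031-09-18), i.e. 2031-10-12; done 2031-10-14 — permitted.
Step 7: 115 days after 2031-07-21 (when the fee estimate is provided) is 2031-11-13; 2031-11-15 misses that deadline by 2 days.
The procedure was therefore not followed at step 7.

Step 7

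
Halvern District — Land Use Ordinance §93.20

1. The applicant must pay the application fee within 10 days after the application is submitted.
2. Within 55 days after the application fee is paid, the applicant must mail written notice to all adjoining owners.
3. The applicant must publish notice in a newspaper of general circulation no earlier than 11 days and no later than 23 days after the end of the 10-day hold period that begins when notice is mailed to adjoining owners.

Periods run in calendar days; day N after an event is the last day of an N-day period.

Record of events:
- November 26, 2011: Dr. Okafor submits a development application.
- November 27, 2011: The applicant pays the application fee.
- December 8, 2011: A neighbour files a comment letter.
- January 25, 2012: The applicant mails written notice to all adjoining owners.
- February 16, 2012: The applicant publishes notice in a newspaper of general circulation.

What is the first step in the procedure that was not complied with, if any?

Step 1: 10 days after November 26, 2011 (when the application is submitted) is December 6, 2011; November 27, 2011 is within that limit.
Step 2: 55 days after November 27, 2011 (when the application fee is paid) is January 21, 2012; not done until January 25, 2012, 4 days after the deadline.
Later steps need not be reached.

Step 2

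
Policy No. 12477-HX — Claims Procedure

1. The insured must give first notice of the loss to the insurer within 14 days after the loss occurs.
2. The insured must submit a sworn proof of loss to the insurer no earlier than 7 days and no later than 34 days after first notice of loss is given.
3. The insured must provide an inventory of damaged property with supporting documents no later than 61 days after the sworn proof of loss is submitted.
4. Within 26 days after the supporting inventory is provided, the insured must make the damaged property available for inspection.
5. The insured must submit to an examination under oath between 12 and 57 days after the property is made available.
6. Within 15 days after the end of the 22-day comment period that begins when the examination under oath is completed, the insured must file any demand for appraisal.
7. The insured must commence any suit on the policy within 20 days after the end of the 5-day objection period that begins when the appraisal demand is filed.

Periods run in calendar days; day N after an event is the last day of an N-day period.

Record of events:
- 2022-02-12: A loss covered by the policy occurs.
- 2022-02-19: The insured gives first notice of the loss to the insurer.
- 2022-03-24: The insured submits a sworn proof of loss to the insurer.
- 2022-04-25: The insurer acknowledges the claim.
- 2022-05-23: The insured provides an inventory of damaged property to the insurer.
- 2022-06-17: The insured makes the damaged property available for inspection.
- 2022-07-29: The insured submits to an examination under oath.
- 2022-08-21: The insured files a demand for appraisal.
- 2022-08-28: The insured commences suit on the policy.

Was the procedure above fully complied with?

Step 1: 14 days after 2022-02-12 (when the loss occurs) is 2022-02-26; done 2022-02-19 — timely.
Step 2: the window is 7–34 days after 2022-02-19 (when first notice of loss is given), so 2022-02-26 through 2022-03-25; 2022-03-24 falls inside that range.
Step 3: 61 days after 2022-03-24 (when the sworn proof of loss is submitted) is 2022-05-24; completed 2022-05-23, before the deadline.
Step 4: 26 days after 2022-05-23 (when the supporting inventory is provided) is 2022-06-18; done 2022-06-17 — timely.
Step 5: the window is 12–57 days after 2022-06-17 (when the property is made available), so 2022-06-29 through 2022-08-13; done 2022-07-29 — within the window.
Step 6: 15 days after 2022-08-20 (end of the 22-day comment period, which began when the examination under oath is completed on 2022-07-29) is 2022-09-04; completed 2022-08-21, before the deadline.
Step 7: 20 days after 2022-08-26 (end of the 5-day objection period, which began when the appraisal demand is filed on 2022-08-21) is 2022-09-15; completed 2022-08-28, before the deadline.

Yes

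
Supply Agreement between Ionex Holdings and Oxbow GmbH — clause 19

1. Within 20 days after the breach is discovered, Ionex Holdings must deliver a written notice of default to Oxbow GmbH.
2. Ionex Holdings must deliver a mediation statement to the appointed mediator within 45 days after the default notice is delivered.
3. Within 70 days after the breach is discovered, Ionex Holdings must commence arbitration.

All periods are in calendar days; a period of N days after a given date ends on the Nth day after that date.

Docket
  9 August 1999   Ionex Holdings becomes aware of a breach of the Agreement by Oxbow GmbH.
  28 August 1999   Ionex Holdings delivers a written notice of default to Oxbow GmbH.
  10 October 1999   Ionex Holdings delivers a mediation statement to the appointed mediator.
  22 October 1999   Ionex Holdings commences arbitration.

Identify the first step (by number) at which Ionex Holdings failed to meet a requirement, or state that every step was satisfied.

Step 3

Step 1: 20 days after 9 August 1999 (when the breach is discovered) is 29 August 1999; done 28 August 1999 — timely.
Step 2: 45 days after 28 August 1999 (when the default notice is delivered) is 12 October 1999; done 10 October 1999 — timely.
Step 3: 70 days after 9 August 1999 (when the breach is discovered) is 18 October 1999; 22 October 1999 misses that deadline by 4 days.
The analysis stops there.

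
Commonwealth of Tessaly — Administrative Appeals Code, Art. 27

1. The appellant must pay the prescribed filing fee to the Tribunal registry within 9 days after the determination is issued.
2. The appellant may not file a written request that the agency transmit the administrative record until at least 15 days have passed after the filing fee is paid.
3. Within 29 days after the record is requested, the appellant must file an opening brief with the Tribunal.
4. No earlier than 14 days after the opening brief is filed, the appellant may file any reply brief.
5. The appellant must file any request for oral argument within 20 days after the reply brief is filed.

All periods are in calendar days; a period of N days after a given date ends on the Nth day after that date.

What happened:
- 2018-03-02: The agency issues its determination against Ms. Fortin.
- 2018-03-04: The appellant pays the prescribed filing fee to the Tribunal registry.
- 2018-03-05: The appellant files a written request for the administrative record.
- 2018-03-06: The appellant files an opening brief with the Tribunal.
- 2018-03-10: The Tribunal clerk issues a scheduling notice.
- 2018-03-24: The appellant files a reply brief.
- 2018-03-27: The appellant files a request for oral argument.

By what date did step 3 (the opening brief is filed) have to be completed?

Step 3 runs from 2018-03-05, when the record is requested. 29 days after 2018-03-05 is 2018-04-03.

2018-04-03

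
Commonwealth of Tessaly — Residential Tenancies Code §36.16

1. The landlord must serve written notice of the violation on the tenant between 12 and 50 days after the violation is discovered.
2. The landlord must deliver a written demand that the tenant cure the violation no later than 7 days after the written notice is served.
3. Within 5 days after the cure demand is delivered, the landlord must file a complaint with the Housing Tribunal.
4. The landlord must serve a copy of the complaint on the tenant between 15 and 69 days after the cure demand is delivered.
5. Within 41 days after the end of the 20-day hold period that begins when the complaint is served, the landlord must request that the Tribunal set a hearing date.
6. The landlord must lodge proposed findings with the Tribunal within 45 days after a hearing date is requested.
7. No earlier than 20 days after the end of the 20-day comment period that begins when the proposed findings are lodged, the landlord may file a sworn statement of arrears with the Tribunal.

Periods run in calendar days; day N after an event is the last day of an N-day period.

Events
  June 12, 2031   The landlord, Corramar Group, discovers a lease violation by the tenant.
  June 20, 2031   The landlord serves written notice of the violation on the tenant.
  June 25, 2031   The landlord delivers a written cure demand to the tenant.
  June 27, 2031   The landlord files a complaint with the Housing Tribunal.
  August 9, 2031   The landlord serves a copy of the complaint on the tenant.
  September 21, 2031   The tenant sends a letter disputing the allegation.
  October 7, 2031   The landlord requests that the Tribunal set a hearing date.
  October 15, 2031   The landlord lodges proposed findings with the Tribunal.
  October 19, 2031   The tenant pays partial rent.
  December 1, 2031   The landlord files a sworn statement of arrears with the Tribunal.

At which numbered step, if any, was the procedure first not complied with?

Step 1

Step 1: the window is 12–50 days after June 12, 2031 (when the violation is discovered), so June 24, 2031 through August 1, 2031; done June 20, 2031 — 4 days before the window opened.
The analysis stops there.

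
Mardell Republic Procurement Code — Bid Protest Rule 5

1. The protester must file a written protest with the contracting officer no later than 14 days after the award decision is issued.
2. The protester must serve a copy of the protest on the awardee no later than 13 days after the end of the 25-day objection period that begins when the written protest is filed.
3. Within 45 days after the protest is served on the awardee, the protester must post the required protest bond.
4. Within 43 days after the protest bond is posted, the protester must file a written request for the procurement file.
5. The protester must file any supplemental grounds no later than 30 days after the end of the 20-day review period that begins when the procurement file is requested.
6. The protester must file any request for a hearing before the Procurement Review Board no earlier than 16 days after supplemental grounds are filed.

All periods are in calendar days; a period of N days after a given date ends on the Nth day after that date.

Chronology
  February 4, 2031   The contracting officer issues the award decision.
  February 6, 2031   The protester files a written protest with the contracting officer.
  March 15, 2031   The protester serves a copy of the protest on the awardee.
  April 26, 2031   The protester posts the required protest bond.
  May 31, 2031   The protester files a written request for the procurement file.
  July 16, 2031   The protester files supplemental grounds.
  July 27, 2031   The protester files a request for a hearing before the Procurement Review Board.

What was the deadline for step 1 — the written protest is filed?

February 18, 2031

Step 1 runs from February 4, 2031, when the award decision is issued. 14 days after February 4, 2031 is February 18, 2031.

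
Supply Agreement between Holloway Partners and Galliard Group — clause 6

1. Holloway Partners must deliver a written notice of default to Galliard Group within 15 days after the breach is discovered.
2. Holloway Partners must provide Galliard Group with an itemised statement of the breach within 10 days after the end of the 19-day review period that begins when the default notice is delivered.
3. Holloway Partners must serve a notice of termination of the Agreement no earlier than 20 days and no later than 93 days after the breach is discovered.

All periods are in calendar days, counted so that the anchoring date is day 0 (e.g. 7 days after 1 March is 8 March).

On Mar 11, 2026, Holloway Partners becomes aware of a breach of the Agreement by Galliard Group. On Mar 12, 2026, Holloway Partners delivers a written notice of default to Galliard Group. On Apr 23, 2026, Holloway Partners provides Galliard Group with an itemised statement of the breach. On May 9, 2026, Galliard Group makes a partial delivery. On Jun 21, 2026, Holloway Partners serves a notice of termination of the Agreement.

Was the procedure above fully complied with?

No

(1) due by Mar 11, 2026 + 15 days = Mar 26, 2026; Mar 12, 2026 is within that limit.
(2) due by Mar 31, 2026 + 10 days = Apr 10, 2026; not done until Apr 23, 2026, 13 days after the deadline.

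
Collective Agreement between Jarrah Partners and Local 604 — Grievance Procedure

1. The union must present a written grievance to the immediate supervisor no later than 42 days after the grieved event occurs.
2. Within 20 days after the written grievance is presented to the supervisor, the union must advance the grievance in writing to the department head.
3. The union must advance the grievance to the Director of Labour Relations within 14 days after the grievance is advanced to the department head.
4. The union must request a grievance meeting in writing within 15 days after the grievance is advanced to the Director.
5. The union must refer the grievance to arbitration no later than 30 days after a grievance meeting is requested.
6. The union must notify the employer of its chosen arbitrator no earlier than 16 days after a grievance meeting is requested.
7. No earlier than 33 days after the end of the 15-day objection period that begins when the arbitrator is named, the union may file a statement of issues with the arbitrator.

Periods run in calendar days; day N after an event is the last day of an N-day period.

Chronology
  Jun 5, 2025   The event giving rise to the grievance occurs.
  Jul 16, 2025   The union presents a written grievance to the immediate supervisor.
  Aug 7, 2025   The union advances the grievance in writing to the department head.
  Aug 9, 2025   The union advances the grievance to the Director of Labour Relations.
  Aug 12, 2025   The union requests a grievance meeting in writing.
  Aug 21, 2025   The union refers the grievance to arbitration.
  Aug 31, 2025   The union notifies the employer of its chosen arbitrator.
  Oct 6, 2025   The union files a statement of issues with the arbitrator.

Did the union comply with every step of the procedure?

Step 1 — counting 42 days from Jun 5, 2025 (when the grieved event occurs) gives a deadline of Jul 17, 2025; done Jul 16, 2025 — timely.
Step 2 — counting 20 days from Jul 16, 2025 (when the written grievance is presented to the supervisor) gives a deadline of Aug 5, 2025; Aug 7, 2025 misses that deadline by 2 days.
That is the first point of non-compliance.

No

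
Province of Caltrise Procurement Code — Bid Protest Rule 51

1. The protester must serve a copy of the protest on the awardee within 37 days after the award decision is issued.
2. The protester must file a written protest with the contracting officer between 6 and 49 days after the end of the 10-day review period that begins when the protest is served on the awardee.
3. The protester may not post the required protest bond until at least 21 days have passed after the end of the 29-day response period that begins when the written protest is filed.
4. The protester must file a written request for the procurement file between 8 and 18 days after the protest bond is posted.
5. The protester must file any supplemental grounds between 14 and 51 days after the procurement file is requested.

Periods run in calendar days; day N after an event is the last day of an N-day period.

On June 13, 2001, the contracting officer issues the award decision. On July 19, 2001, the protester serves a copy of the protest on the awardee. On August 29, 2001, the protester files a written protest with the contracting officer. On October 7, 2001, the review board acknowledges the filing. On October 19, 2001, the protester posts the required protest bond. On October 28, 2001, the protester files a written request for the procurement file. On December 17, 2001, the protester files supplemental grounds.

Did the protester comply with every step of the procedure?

(1) due by June 13, 2001 + 37 days = July 20, 2001; completed July 19, 2001, before the deadline.
(2) the permitted window runs from July 29, 2001 + 6 = August 4, 2001 to July 29, 2001 + 49 = September 16, 2001; done August 29, 2001 — within the window.
(3) permitted from September 27, 2001 + 21 days = October 18, 2001 onward; October 19, 2001 is on or after that date.
(4) the permitted window runs from October 19, 2001 + 8 = October 27, 2001 to October 19, 2001 + 18 = November 6, 2001; done October 28, 2001 — within the window.
(5) the permitted window runs from October 28, 2001 + 14 = November 11, 2001 to October 28, 2001 + 51 = December 18, 2001; done December 17, 2001 — within the window.

Yes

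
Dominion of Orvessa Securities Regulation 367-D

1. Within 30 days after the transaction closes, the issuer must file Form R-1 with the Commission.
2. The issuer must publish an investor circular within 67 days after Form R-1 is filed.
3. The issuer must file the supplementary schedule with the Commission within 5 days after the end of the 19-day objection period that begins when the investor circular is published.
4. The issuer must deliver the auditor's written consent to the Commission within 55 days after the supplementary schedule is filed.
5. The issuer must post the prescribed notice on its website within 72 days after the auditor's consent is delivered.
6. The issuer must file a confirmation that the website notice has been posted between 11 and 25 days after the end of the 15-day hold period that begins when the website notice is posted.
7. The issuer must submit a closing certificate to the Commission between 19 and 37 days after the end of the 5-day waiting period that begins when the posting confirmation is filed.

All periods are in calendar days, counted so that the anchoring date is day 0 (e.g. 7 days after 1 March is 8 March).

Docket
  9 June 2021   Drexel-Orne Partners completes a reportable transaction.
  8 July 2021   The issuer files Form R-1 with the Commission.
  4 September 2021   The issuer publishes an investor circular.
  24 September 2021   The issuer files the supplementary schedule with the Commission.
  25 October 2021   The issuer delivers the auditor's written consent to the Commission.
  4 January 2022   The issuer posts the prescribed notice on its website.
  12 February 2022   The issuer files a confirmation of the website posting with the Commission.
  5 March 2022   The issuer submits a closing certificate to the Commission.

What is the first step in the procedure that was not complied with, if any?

Step 7

Step 1: 30 days after 9 June 2021 (when the transaction closes) is 9 July 2021; 8 July 2021 is within that limit.
Step 2: 67 days after 8 July 2021 (when Form R-1 is filed) is 13 September 2021; completed 4 September 2021, before the deadline.
Step 3: 5 days after 23 September 2021 (end of the 19-day objection period, which began when the investor circular is published on 4 September 2021) is 28 September 2021; completed 24 September 2021, before the deadline.
Step 4: 55 days after 24 September 2021 (when the supplementary schedule is filed) is 18 November 2021; completed 25 October 2021, before the deadline.
Step 5: 72 days after 25 October 2021 (when the auditor's consent is delivered) is 5 January 2022; done 4 January 2022 — timely.
Step 6: the window is 11–25 days after 19 January 2022 (end of the 15-day hold period, which began when the website notice is posted on 4 January 2022), so 30 January 2022 through 13 February 2022; 12 February 2022 falls inside that range.
Step 7: the window is 19–37 days after 17 February 2022 (end of the 5-day waiting period, which began when the posting confirmation is filed on 12 February 2022), so 8 March 2022 through 26 March 2022; done 5 March 2022 — 3 days before the window opened.
Later steps need not be reached.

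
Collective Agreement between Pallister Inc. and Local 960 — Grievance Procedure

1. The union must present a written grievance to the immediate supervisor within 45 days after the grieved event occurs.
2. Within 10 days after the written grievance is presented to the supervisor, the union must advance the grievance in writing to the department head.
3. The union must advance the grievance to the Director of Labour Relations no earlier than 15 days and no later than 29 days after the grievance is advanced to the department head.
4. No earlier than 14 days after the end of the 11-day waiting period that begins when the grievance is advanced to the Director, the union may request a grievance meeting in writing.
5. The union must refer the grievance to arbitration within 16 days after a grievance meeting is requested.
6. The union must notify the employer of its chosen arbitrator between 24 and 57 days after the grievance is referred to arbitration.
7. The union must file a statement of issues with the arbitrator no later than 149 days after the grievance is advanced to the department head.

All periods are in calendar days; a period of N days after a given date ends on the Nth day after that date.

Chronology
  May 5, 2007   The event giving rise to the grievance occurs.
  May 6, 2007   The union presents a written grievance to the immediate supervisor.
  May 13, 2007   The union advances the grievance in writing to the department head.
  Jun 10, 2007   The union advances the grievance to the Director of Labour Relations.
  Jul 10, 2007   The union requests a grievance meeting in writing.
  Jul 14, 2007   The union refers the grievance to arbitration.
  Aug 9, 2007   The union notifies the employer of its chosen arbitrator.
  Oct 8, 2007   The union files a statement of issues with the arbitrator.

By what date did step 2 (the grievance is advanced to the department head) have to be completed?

May 16, 2007

Step 2 runs from May 6, 2007, when the written grievance is presented to the supervisor. 10 days after May 6, 2007 is May 16, 2007.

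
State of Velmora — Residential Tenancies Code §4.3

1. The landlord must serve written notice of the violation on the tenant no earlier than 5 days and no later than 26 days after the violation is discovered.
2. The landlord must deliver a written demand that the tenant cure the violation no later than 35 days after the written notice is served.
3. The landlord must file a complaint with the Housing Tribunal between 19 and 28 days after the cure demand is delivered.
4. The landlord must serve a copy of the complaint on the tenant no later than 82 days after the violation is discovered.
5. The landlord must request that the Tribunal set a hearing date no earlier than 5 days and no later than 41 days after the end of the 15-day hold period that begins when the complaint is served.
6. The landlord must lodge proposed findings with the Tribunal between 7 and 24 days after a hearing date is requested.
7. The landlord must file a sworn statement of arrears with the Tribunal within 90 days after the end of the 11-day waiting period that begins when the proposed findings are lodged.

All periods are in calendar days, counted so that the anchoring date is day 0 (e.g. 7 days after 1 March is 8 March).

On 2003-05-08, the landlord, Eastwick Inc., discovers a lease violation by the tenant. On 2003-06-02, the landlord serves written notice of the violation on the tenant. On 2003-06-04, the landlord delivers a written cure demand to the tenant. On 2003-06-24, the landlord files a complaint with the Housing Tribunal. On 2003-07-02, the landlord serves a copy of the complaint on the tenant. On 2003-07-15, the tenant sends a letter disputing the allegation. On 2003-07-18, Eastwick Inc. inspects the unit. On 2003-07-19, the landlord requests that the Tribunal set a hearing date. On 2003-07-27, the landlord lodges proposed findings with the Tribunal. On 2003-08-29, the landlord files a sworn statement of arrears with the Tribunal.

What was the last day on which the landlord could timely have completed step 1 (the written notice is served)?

2003-06-03

Step 1 runs from 2003-05-08, when the violation is discovered. The window is 5–26 days after 2003-05-08; it closes on 2003-06-03.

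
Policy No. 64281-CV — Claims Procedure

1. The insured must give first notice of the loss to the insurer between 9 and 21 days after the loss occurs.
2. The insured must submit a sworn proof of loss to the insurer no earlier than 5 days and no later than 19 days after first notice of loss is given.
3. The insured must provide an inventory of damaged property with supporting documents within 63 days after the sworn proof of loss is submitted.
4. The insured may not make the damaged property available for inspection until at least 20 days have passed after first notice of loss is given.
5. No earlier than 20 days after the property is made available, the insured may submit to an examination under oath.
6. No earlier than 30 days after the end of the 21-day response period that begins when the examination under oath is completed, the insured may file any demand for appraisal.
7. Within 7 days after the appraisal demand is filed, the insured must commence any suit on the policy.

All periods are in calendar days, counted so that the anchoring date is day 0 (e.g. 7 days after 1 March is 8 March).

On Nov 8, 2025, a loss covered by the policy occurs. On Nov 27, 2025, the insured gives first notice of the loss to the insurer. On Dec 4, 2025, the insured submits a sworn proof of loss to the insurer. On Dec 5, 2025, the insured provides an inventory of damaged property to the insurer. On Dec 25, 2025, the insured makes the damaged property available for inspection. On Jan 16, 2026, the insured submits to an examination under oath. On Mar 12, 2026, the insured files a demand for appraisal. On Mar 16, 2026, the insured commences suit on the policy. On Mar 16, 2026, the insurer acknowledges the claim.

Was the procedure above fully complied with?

Step 1: the window is 9–21 days after Nov 8, 2025 (when the loss occurs), so Nov 17, 2025 through Nov 29, 2025; done Nov 27, 2025 — within the window.
Step 2: the window is 5–19 days after Nov 27, 2025 (when first notice of loss is given), so Dec 2, 2025 through Dec 16, 2025; done Dec 4, 2025, which is between those dates.
Step 3: 63 days after Dec 4, 2025 (when the sworn proof of loss is submitted) is Feb 5, 2026; completed Dec 5, 2025, before the deadline.
Step 4: the earliest permitted date is 20 days after Nov 27, 2025 (when first notice of loss is given), i.e. Dec 17, 2025; done Dec 25, 2025, after the minimum wait.
Step 5: the earliest permitted date is 20 days after Dec 25, 2025 (when the property is made available), i.e. Jan 14, 2026; done Jan 16, 2026, after the minimum wait.
Step 6: the earliest permitted date is 30 days after Feb 6, 2026 (end of the 21-day response period, which began when the examination under oath is completed on Jan 16, 2026), i.e. Mar 8, 2026; Mar 12, 2026 is on or after that date.
Step 7: 7 days after Mar 12, 2026 (when the appraisal demand is filed) is Mar 19, 2026; done Mar 16, 2026 — timely.

Yes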